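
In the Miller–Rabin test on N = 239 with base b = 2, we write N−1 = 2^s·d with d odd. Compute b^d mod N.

1

239 − 1 = 238 = 2^1 · 119, so d = 119.
2^1 ≡ 2 (mod 239)
2^2 ≡ 2^2 = 4 ≡ 4 (mod 239)
2^4 ≡ 4^2 = 16 ≡ 16 (mod 239)
2^8 ≡ 16^2 = 256 ≡ 17 (mod 239)
2^16 ≡ 17^2 = 289 ≡ 50 (mod 239)
2^32 ≡ 50^2 = 2500 ≡ 110 (mod 239)
2^64 ≡ 110^2 = 12100 ≡ 150 (mod 239)
119 = 64 + 32 + 16 + 4 + 2 + 1 in binary powers of 2.
So 2^119 ≡ 150 · 110 · 50 · 16 · 4 · 2 ≡ 1 (mod 239).
Since 2^d ≡ 1 (mod 239), base 2 does not prove 239 composite.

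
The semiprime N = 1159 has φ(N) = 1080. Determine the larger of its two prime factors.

61

φ(n) = (p−1)(q−1) = n − (p+q) + 1, so p + q = 1159 − 1080 + 1 = 80.
p and q are the roots of t² − 80t + 1159 = 0.
Discriminant: 80² − 4·1159 = 6400 − 4636 = 1764; √1764 = 42.
q = (80 − 42)/2 = 19, p = (80 + 42)/2 = 61.
Check: 19 · 61 = 1159.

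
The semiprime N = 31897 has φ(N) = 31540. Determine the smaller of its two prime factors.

167

φ(n) = (p−1)(q−1) = n − (p+q) + 1, so p + q = 31897 − 31540 + 1 = 358.
p and q are the roots of t² − 358t + 31897 = 0.
Discriminant: 358² − 4·31897 = 128164 − 127588 = 576; √576 = 24.
q = (358 − 24)/2 = 167, p = (358 + 24)/2 = 191.
Check: 167 · 191 = 31897.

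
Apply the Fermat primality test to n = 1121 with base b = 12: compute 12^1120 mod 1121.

197

12^1 ≡ 12 (mod 1121)
12^2 ≡ 12^2 = 144 ≡ 144 (mod 1121)
12^4 ≡ 144^2 = 20736 ≡ 558 (mod 1121)
12^8 ≡ 558^2 = 311364 ≡ 847 (mod 1121)
12^16 ≡ 847^2 = 717409 ≡ 1090 (mod 1121)
12^32 ≡ 1090^2 = 1188100 ≡ 961 (mod 1121)
12^64 ≡ 961^2 = 923521 ≡ 938 (mod 1121)
12^128 ≡ 938^2 = 879844 ≡ 980 (mod 1121)
12^256 ≡ 980^2 = 960400 ≡ 824 (mod 1121)
12^512 ≡ 824^2 = 678976 ≡ 771 (mod 1121)
12^1024 ≡ 771^2 = 594441 ≡ 311 (mod 1121)
1120 = 1024 + 64 + 32 in binary powers of 2.
So 12^1120 ≡ 311 · 938 · 961 ≡ 197 (mod 1121).
Since 197 ≠ 1, base 12 is a Fermat witness: 1121 is composite.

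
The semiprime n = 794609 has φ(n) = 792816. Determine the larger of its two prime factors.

997

φ(n) = (p−1)(q−1) = n − (p+q) + 1, so p + q = 794609 − 792816 + 1 = 1794.
p and q are the roots of t² − 1794t + 794609 = 0.
Discriminant: 1794² − 4·794609 = 3218436 − 3178436 = 40000; √40000 = 200.
q = (1794 − 200)/2 = 797, p = (1794 + 200)/2 = 997.
Check: 797 · 997 = 794609.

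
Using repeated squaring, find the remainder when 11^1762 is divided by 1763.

11^1 ≡ 11 (mod 1763)
11^2 ≡ 11^2 = 121 ≡ 121 (mod 1763)
11^4 ≡ 121^2 = 14641 ≡ 537 (mod 1763)
11^8 ≡ 537^2 = 288369 ≡ 1000 (mod 1763)
11^16 ≡ 1000^2 = 1000000 ≡ 379 (mod 1763)
11^32 ≡ 379^2 = 143641 ≡ 838 (mod 1763)
11^64 ≡ 838^2 = 702244 ≡ 570 (mod 1763)
11^128 ≡ 570^2 = 324900 ≡ 508 (mod 1763)
11^256 ≡ 508^2 = 258064 ≡ 666 (mod 1763)
11^512 ≡ 666^2 = 443556 ≡ 1043 (mod 1763)
11^1024 ≡ 1043^2 = 1087849 ≡ 78 (mod 1763)
1762 = 1024 + 512 + 128 + 64 + 32 + 2 in binary powers of 2.
So 11^1762 ≡ 78 · 1043 · 508 · 570 · 838 · 121 ≡ 1392 (mod 1763).
Since 1392 ≠ 1, base 11 is a Fermat witness: 1763 is composite.

1392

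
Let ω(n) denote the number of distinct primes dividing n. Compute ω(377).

2

377 = 13 · 29
377 = 13 · 29, which has 2 distinct prime factors.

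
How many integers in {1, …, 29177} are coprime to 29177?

Factor: 29177 = 163 · 179.
φ(29177) = (163−1) · (179−1) = 162 · 178 = 28836.

28836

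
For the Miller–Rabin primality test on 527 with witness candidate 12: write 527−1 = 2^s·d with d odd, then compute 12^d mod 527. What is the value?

177

527 − 1 = 526 = 2^1 · 263, so d = 263.
12^1 ≡ 12 (mod 527)
12^2 ≡ 12^2 = 144 ≡ 144 (mod 527)
12^4 ≡ 144^2 = 20736 ≡ 183 (mod 527)
12^8 ≡ 183^2 = 33489 ≡ 288 (mod 527)
12^16 ≡ 288^2 = 82944 ≡ 205 (mod 527)
12^32 ≡ 205^2 = 42025 ≡ 392 (mod 527)
12^64 ≡ 392^2 = 153664 ≡ 307 (mod 527)
12^128 ≡ 307^2 = 94249 ≡ 443 (mod 527)
12^256 ≡ 443^2 = 196249 ≡ 205 (mod 527)
263 = 256 + 4 + 2 + 1 in binary powers of 2.
So 12^263 ≡ 205 · 183 · 144 · 12 ≡ 177 (mod 527).
Squaring chain: 177; never reaches −1, so base 12 is a Miller–Rabin witness that 527 is composite.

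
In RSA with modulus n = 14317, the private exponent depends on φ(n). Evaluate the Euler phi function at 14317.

Factor: 14317 = 103 · 139.
φ(14317) = (103−1) · (139−1) = 102 · 138 = 14076.

14076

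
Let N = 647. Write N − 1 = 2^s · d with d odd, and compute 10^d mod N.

647 − 1 = 646 = 2^1 · 323, so d = 323.
10^1 ≡ 10 (mod 647)
10^2 ≡ 10^2 = 100 ≡ 100 (mod 647)
10^4 ≡ 100^2 = 10000 ≡ 295 (mod 647)
10^8 ≡ 295^2 = 87025 ≡ 327 (mod 647)
10^16 ≡ 327^2 = 106929 ≡ 174 (mod 647)
10^32 ≡ 174^2 = 30276 ≡ 514 (mod 647)
10^64 ≡ 514^2 = 264196 ≡ 220 (mod 647)
10^128 ≡ 220^2 = 48400 ≡ 522 (mod 647)
10^256 ≡ 522^2 = 272484 ≡ 97 (mod 647)
323 = 256 + 64 + 2 + 1 in binary powers of 2.
So 10^323 ≡ 97 · 220 · 100 · 10 ≡ 646 (mod 647).
Since 10^d ≡ 646 (mod 647), base 10 does not prove 647 composite.

646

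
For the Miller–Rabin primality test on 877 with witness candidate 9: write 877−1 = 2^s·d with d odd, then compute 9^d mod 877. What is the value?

877 − 1 = 876 = 2^2 · 219, so d = 219.
9^1 ≡ 9 (mod 877)
9^2 ≡ 9^2 = 81 ≡ 81 (mod 877)
9^4 ≡ 81^2 = 6561 ≡ 422 (mod 877)
9^8 ≡ 422^2 = 178084 ≡ 53 (mod 877)
9^16 ≡ 53^2 = 2809 ≡ 178 (mod 877)
9^32 ≡ 178^2 = 31684 ≡ 112 (mod 877)
9^64 ≡ 112^2 = 12544 ≡ 266 (mod 877)
9^128 ≡ 266^2 = 70756 ≡ 596 (mod 877)
219 = 128 + 64 + 16 + 8 + 2 + 1 in binary powers of 2.
So 9^219 ≡ 596 · 266 · 178 · 53 · 81 · 9 ≡ 1 (mod 877).
Since 9^d ≡ 1 (mod 877), base 9 does not prove 877 composite.

1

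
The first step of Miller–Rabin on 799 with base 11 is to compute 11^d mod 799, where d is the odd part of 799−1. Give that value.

799 − 1 = 798 = 2^1 · 399, so d = 399.
11^1 ≡ 11 (mod 799)
11^2 ≡ 11^2 = 121 ≡ 121 (mod 799)
11^4 ≡ 121^2 = 14641 ≡ 259 (mod 799)
11^8 ≡ 259^2 = 67081 ≡ 764 (mod 799)
11^16 ≡ 764^2 = 583696 ≡ 426 (mod 799)
11^32 ≡ 426^2 = 181476 ≡ 103 (mod 799)
11^64 ≡ 103^2 = 10609 ≡ 222 (mod 799)
11^128 ≡ 222^2 = 49284 ≡ 545 (mod 799)
11^256 ≡ 545^2 = 297025 ≡ 596 (mod 799)
399 = 256 + 128 + 8 + 4 + 2 + 1 in binary powers of 2.
So 11^399 ≡ 596 · 545 · 764 · 259 · 121 · 11 ≡ 82 (mod 799).
Squaring chain: 82; never reaches −1, so base 11 is a Miller–Rabin witness that 799 is composite.

82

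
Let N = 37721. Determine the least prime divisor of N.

67

37721 is odd.
Digit sum 20, not divisible by 3.
Ends in 1: not divisible by 5.
7: 37721 = 7·5388 + 5
11: 37721 = 11·3429 + 2
13: 37721 = 13·2901 + 8
17: 37721 = 17·2218 + 15
19: 37721 = 19·1985 + 6
23: 37721 = 23·1640 + 1
29: 37721 = 29·1300 + 21
31: 37721 = 31·1216 + 25
37: 37721 = 37·1019 + 18
41: 37721 = 41·920 + 1
43: 37721 = 43·877 + 10
47: 37721 = 47·802 + 27
53: 37721 = 53·711 + 38
59: 37721 = 59·639 + 20
61: 37721 = 61·618 + 23
67: 37721 = 67·563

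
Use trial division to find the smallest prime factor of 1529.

11

1529 is odd.
Digit sum 17, not divisible by 3.
Ends in 9: not divisible by 5.
7: 1529 = 7·218 + 3
11: 1529 = 11·139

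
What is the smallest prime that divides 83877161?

83877161 is odd.
Digit sum 41, not divisible by 3.
Ends in 1: not divisible by 5.
7: 83877161 = 7·11982451 + 4
11: 83877161 = 11·7625196 + 5
13: 83877161 = 13·6452089 + 4
17: 83877161 = 17·4933950 + 11
19: 83877161 = 19·4414587 + 8
23: 83877161 = 23·3646833 + 2
29: 83877161 = 29·2892315 + 26
31: 83877161 = 31·2705714 + 27
37: 83877161 = 37·2266950 + 11
41: 83877161 = 41·2045784 + 17
43: 83877161 = 43·1950631 + 28
47: 83877161 = 47·1784620 + 21
53: 83877161 = 53·1582587 + 50
59: 83877161 = 59·1421646 + 47
61: 83877161 = 61·1375035 + 26
67: 83877161 = 67·1251897 + 62
71: 83877161 = 71·1181368 + 33
73: 83877161 = 73·1149002 + 15
79: 83877161 = 79·1061736 + 17
83: 83877161 = 83·1010568 + 17
89: 83877161 = 89·942440 + 1
97: 83877161 = 97·864713

97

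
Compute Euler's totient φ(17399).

17136

Factor: 17399 = 127 · 137.
φ(17399) = (127−1) · (137−1) = 126 · 136 = 17136.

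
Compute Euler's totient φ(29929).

Factor: 29929 = 173^2.
φ(29929) = 173^1·(173−1) = 29756.

29756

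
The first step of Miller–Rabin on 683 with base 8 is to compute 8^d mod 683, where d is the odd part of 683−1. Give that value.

683 − 1 = 682 = 2^1 · 341, so d = 341.
8^1 ≡ 8 (mod 683)
8^2 ≡ 8^2 = 64 ≡ 64 (mod 683)
8^4 ≡ 64^2 = 4096 ≡ 681 (mod 683)
8^8 ≡ 681^2 = 463761 ≡ 4 (mod 683)
8^16 ≡ 4^2 = 16 ≡ 16 (mod 683)
8^32 ≡ 16^2 = 256 ≡ 256 (mod 683)
8^64 ≡ 256^2 = 65536 ≡ 651 (mod 683)
8^128 ≡ 651^2 = 423801 ≡ 341 (mod 683)
8^256 ≡ 341^2 = 116281 ≡ 171 (mod 683)
341 = 256 + 64 + 16 + 4 + 1 in binary powers of 2.
So 8^341 ≡ 171 · 651 · 16 · 681 · 8 ≡ 682 (mod 683).
Since 8^d ≡ 682 (mod 683), base 8 does not prove 683 composite.

682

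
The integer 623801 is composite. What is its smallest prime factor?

623801 is odd.
Digit sum 20, not divisible by 3.
Ends in 1: not divisible by 5.
7: 623801 = 7·89114 + 3
11: 623801 = 11·56709 + 2
13: 623801 = 13·47984 + 9
17: 623801 = 17·36694 + 3
19: 623801 = 19·32831 + 12
23: 623801 = 23·27121 + 18
29: 623801 = 29·21510 + 11
31: 623801 = 31·20122 + 19
37: 623801 = 37·16859 + 18
41: 623801 = 41·15214 + 27
43: 623801 = 43·14507

43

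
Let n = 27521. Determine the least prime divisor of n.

27521 is odd.
Digit sum 17, not divisible by 3.
Ends in 1: not divisible by 5.
7: 27521 = 7·3931 + 4
11: 27521 = 11·2501 + 10
13: 27521 = 13·2117

13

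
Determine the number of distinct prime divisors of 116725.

116725 = 5^2 · 4669
4669 = 7 · 667
667 = 23 · 29
116725 = 5^2 · 7 · 23 · 29, which has 4 distinct prime factors.

4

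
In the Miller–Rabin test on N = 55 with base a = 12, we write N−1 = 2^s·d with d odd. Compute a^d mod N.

23

55 − 1 = 54 = 2^1 · 27, so d = 27.
12^1 ≡ 12 (mod 55)
12^2 ≡ 12^2 = 144 ≡ 34 (mod 55)
12^4 ≡ 34^2 = 1156 ≡ 1 (mod 55)
12^8 ≡ 1^2 = 1 ≡ 1 (mod 55)
12^16 ≡ 1^2 = 1 ≡ 1 (mod 55)
27 = 16 + 8 + 2 + 1 in binary powers of 2.
So 12^27 ≡ 1 · 1 · 34 · 12 ≡ 23 (mod 55).
Squaring chain: 23; never reaches −1, so base 12 is a Miller–Rabin witness that 55 is composite.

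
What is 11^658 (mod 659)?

11^1 ≡ 11 (mod 659)
11^2 ≡ 11^2 = 121 ≡ 121 (mod 659)
11^4 ≡ 121^2 = 14641 ≡ 143 (mod 659)
11^8 ≡ 143^2 = 20449 ≡ 20 (mod 659)
11^16 ≡ 20^2 = 400 ≡ 400 (mod 659)
11^32 ≡ 400^2 = 160000 ≡ 522 (mod 659)
11^64 ≡ 522^2 = 272484 ≡ 317 (mod 659)
11^128 ≡ 317^2 = 100489 ≡ 321 (mod 659)
11^256 ≡ 321^2 = 103041 ≡ 237 (mod 659)
11^512 ≡ 237^2 = 56169 ≡ 154 (mod 659)
658 = 512 + 128 + 16 + 2 in binary powers of 2.
So 11^658 ≡ 154 · 321 · 400 · 121 ≡ 1 (mod 659).
Since the result is 1, base 11 gives no evidence that 659 is composite.

1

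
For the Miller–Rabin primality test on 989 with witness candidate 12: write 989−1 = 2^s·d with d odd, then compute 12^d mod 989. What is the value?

989 − 1 = 988 = 2^2 · 247, so d = 247.
12^1 ≡ 12 (mod 989)
12^2 ≡ 12^2 = 144 ≡ 144 (mod 989)
12^4 ≡ 144^2 = 20736 ≡ 956 (mod 989)
12^8 ≡ 956^2 = 913936 ≡ 100 (mod 989)
12^16 ≡ 100^2 = 10000 ≡ 110 (mod 989)
12^32 ≡ 110^2 = 12100 ≡ 232 (mod 989)
12^64 ≡ 232^2 = 53824 ≡ 418 (mod 989)
12^128 ≡ 418^2 = 174724 ≡ 660 (mod 989)
247 = 128 + 64 + 32 + 16 + 4 + 2 + 1 in binary powers of 2.
So 12^247 ≡ 660 · 418 · 232 · 110 · 956 · 144 · 12 ≡ 363 (mod 989).
Squaring chain: 363 → 232; never reaches −1, so base 12 is a Miller–Rabin witness that 989 is composite.

363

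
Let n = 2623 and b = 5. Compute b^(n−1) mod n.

1301

5^1 ≡ 5 (mod 2623)
5^2 ≡ 5^2 = 25 ≡ 25 (mod 2623)
5^4 ≡ 25^2 = 625 ≡ 625 (mod 2623)
5^8 ≡ 625^2 = 390625 ≡ 2421 (mod 2623)
5^16 ≡ 2421^2 = 5861241 ≡ 1459 (mod 2623)
5^32 ≡ 1459^2 = 2128681 ≡ 1428 (mod 2623)
5^64 ≡ 1428^2 = 2039184 ≡ 1113 (mod 2623)
5^128 ≡ 1113^2 = 1238769 ≡ 713 (mod 2623)
5^256 ≡ 713^2 = 508369 ≡ 2130 (mod 2623)
5^512 ≡ 2130^2 = 4536900 ≡ 1733 (mod 2623)
5^1024 ≡ 1733^2 = 3003289 ≡ 2577 (mod 2623)
5^2048 ≡ 2577^2 = 6640929 ≡ 2116 (mod 2623)
2622 = 2048 + 512 + 32 + 16 + 8 + 4 + 2 in binary powers of 2.
So 5^2622 ≡ 2116 · 1733 · 1428 · 1459 · 2421 · 625 · 25 ≡ 1301 (mod 2623).
Since 1301 ≠ 1, base 5 is a Fermat witness: 2623 is composite.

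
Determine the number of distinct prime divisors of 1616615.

1616615 = 5 · 323323
323323 = 7 · 46189
46189 = 11 · 4199
4199 = 13 · 323
323 = 17 · 19
1616615 = 5 · 7 · 11 · 13 · 17 · 19, which has 6 distinct prime factors.

6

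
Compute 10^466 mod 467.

10^1 ≡ 10 (mod 467)
10^2 ≡ 10^2 = 100 ≡ 100 (mod 467)
10^4 ≡ 100^2 = 10000 ≡ 193 (mod 467)
10^8 ≡ 193^2 = 37249 ≡ 356 (mod 467)
10^16 ≡ 356^2 = 126736 ≡ 179 (mod 467)
10^32 ≡ 179^2 = 32041 ≡ 285 (mod 467)
10^64 ≡ 285^2 = 81225 ≡ 434 (mod 467)
10^128 ≡ 434^2 = 188356 ≡ 155 (mod 467)
10^256 ≡ 155^2 = 24025 ≡ 208 (mod 467)
466 = 256 + 128 + 64 + 16 + 2 in binary powers of 2.
So 10^466 ≡ 208 · 155 · 434 · 179 · 100 ≡ 1 (mod 467).
Since the result is 1, base 10 gives no evidence that 467 is composite.

1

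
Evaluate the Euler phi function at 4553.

Factor: 4553 = 29 · 157.
φ(4553) = (29−1) · (157−1) = 28 · 156 = 4368.

4368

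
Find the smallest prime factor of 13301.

13301 is odd.
Digit sum 8, not divisible by 3.
Ends in 1: not divisible by 5.
7: 13301 = 7·1900 + 1
11: 13301 = 11·1209 + 2
13: 13301 = 13·1023 + 2
17: 13301 = 17·782 + 7
19: 13301 = 19·700 + 1
23: 13301 = 23·578 + 7
29: 13301 = 29·458 + 19
31: 13301 = 31·429 + 2
37: 13301 = 37·359 + 18
41: 13301 = 41·324 + 17
43: 13301 = 43·309 + 14
47: 13301 = 47·283

47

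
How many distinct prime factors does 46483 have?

46483 = 23 · 2021
2021 = 43 · 47
46483 = 23 · 43 · 47, which has 3 distinct prime factors.

3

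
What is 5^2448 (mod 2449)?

1985

5^1 ≡ 5 (mod 2449)
5^2 ≡ 5^2 = 25 ≡ 25 (mod 2449)
5^4 ≡ 25^2 = 625 ≡ 625 (mod 2449)
5^8 ≡ 625^2 = 390625 ≡ 1234 (mod 2449)
5^16 ≡ 1234^2 = 1522756 ≡ 1927 (mod 2449)
5^32 ≡ 1927^2 = 3713329 ≡ 645 (mod 2449)
5^64 ≡ 645^2 = 416025 ≡ 2144 (mod 2449)
5^128 ≡ 2144^2 = 4596736 ≡ 2412 (mod 2449)
5^256 ≡ 2412^2 = 5817744 ≡ 1369 (mod 2449)
5^512 ≡ 1369^2 = 1874161 ≡ 676 (mod 2449)
5^1024 ≡ 676^2 = 456976 ≡ 1462 (mod 2449)
5^2048 ≡ 1462^2 = 2137444 ≡ 1916 (mod 2449)
2448 = 2048 + 256 + 128 + 16 in binary powers of 2.
So 5^2448 ≡ 1916 · 1369 · 2412 · 1927 ≡ 1985 (mod 2449).
Since 1985 ≠ 1, base 5 is a Fermat witness: 2449 is composite.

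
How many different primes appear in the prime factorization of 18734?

4

18734 = 2 · 9367
9367 = 17 · 551
551 = 19 · 29
18734 = 2 · 17 · 19 · 29, which has 4 distinct prime factors.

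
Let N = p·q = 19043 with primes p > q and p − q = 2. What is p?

139

Since p = q + 2, we have 19043 = q(q + 2), so q² + 2q − 19043 = 0.
Discriminant: 2² + 4·19043 = 4 + 76172 = 76176; √76176 = 276.
q = (−2 + 276)/2 = 137, and p = q + 2 = 139.
Check: 137 · 139 = 19043.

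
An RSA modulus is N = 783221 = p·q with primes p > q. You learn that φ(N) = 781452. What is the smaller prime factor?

883

φ(n) = (p−1)(q−1) = n − (p+q) + 1, so p + q = 783221 − 781452 + 1 = 1770.
p and q are the roots of t² − 1770t + 783221 = 0.
Discriminant: 1770² − 4·783221 = 3132900 − 3132884 = 16; √16 = 4.
q = (1770 − 4)/2 = 883, p = (1770 + 4)/2 = 887.
Check: 883 · 887 = 783221.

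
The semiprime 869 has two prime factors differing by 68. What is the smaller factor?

11

Since p = q + 68, we have 869 = q(q + 68), so q² + 68q − 869 = 0.
Discriminant: 68² + 4·869 = 4624 + 3476 = 8100; √8100 = 90.
q = (−68 + 90)/2 = 11, and p = q + 68 = 79.
Check: 11 · 79 = 869.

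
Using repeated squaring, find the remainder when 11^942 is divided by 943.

453

11^1 ≡ 11 (mod 943)
11^2 ≡ 11^2 = 121 ≡ 121 (mod 943)
11^4 ≡ 121^2 = 14641 ≡ 496 (mod 943)
11^8 ≡ 496^2 = 246016 ≡ 836 (mod 943)
11^16 ≡ 836^2 = 698896 ≡ 133 (mod 943)
11^32 ≡ 133^2 = 17689 ≡ 715 (mod 943)
11^64 ≡ 715^2 = 511225 ≡ 119 (mod 943)
11^128 ≡ 119^2 = 14161 ≡ 16 (mod 943)
11^256 ≡ 16^2 = 256 ≡ 256 (mod 943)
11^512 ≡ 256^2 = 65536 ≡ 469 (mod 943)
942 = 512 + 256 + 128 + 32 + 8 + 4 + 2 in binary powers of 2.
So 11^942 ≡ 469 · 256 · 16 · 715 · 836 · 496 · 121 ≡ 453 (mod 943).
Since 453 ≠ 1, base 11 is a Fermat witness: 943 is composite.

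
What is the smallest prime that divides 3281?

3281 is odd.
Digit sum 14, not divisible by 3.
Ends in 1: not divisible by 5.
7: 3281 = 7·468 + 5
11: 3281 = 11·298 + 3
13: 3281 = 13·252 + 5
17: 3281 = 17·193

17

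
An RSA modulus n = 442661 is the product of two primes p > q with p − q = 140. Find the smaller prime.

599

Since p = q + 140, we have 442661 = q(q + 140), so q² + 140q − 442661 = 0.
Discriminant: 140² + 4·442661 = 19600 + 1770644 = 1790244; √1790244 = 1338.
q = (−140 + 1338)/2 = 599, and p = q + 140 = 739.
Check: 599 · 739 = 442661.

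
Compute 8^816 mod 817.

742

8^1 ≡ 8 (mod 817)
8^2 ≡ 8^2 = 64 ≡ 64 (mod 817)
8^4 ≡ 64^2 = 4096 ≡ 11 (mod 817)
8^8 ≡ 11^2 = 121 ≡ 121 (mod 817)
8^16 ≡ 121^2 = 14641 ≡ 752 (mod 817)
8^32 ≡ 752^2 = 565504 ≡ 140 (mod 817)
8^64 ≡ 140^2 = 19600 ≡ 809 (mod 817)
8^128 ≡ 809^2 = 654481 ≡ 64 (mod 817)
8^256 ≡ 64^2 = 4096 ≡ 11 (mod 817)
8^512 ≡ 11^2 = 121 ≡ 121 (mod 817)
816 = 512 + 256 + 32 + 16 in binary powers of 2.
So 8^816 ≡ 121 · 11 · 140 · 752 ≡ 742 (mod 817).
Since 742 ≠ 1, base 8 is a Fermat witness: 817 is composite.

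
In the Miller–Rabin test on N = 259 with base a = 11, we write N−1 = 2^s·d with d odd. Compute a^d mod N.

259 − 1 = 258 = 2^1 · 129, so d = 129.
11^1 ≡ 11 (mod 259)
11^2 ≡ 11^2 = 121 ≡ 121 (mod 259)
11^4 ≡ 121^2 = 14641 ≡ 137 (mod 259)
11^8 ≡ 137^2 = 18769 ≡ 121 (mod 259)
11^16 ≡ 121^2 = 14641 ≡ 137 (mod 259)
11^32 ≡ 137^2 = 18769 ≡ 121 (mod 259)
11^64 ≡ 121^2 = 14641 ≡ 137 (mod 259)
11^128 ≡ 137^2 = 18769 ≡ 121 (mod 259)
129 = 128 + 1 in binary powers of 2.
So 11^129 ≡ 121 · 11 ≡ 36 (mod 259).
Squaring chain: 36; never reaches −1, so base 11 is a Miller–Rabin witness that 259 is composite.

36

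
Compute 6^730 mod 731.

49

6^1 ≡ 6 (mod 731)
6^2 ≡ 6^2 = 36 ≡ 36 (mod 731)
6^4 ≡ 36^2 = 1296 ≡ 565 (mod 731)
6^8 ≡ 565^2 = 319225 ≡ 509 (mod 731)
6^16 ≡ 509^2 = 259081 ≡ 307 (mod 731)
6^32 ≡ 307^2 = 94249 ≡ 681 (mod 731)
6^64 ≡ 681^2 = 463761 ≡ 307 (mod 731)
6^128 ≡ 307^2 = 94249 ≡ 681 (mod 731)
6^256 ≡ 681^2 = 463761 ≡ 307 (mod 731)
6^512 ≡ 307^2 = 94249 ≡ 681 (mod 731)
730 = 512 + 128 + 64 + 16 + 8 + 2 in binary powers of 2.
So 6^730 ≡ 681 · 681 · 307 · 307 · 509 · 36 ≡ 49 (mod 731).
Since 49 ≠ 1, base 6 is a Fermat witness: 731 is composite.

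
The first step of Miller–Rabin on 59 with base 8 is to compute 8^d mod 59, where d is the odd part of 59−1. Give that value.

58

59 − 1 = 58 = 2^1 · 29, so d = 29.
8^1 ≡ 8 (mod 59)
8^2 ≡ 8^2 = 64 ≡ 5 (mod 59)
8^4 ≡ 5^2 = 25 ≡ 25 (mod 59)
8^8 ≡ 25^2 = 625 ≡ 35 (mod 59)
8^16 ≡ 35^2 = 1225 ≡ 45 (mod 59)
29 = 16 + 8 + 4 + 1 in binary powers of 2.
So 8^29 ≡ 45 · 35 · 25 · 8 ≡ 58 (mod 59).
Since 8^d ≡ 58 (mod 59), base 8 does not prove 59 composite.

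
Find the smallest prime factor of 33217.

59

33217 is odd.
Digit sum 16, not divisible by 3.
Ends in 7: not divisible by 5.
7: 33217 = 7·4745 + 2
11: 33217 = 11·3019 + 8
13: 33217 = 13·2555 + 2
17: 33217 = 17·1953 + 16
19: 33217 = 19·1748 + 5
23: 33217 = 23·1444 + 5
29: 33217 = 29·1145 + 12
31: 33217 = 31·1071 + 16
37: 33217 = 37·897 + 28
41: 33217 = 41·810 + 7
43: 33217 = 43·772 + 21
47: 33217 = 47·706 + 35
53: 33217 = 53·626 + 39
59: 33217 = 59·563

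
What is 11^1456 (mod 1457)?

392

11^1 ≡ 11 (mod 1457)
11^2 ≡ 11^2 = 121 ≡ 121 (mod 1457)
11^4 ≡ 121^2 = 14641 ≡ 71 (mod 1457)
11^8 ≡ 71^2 = 5041 ≡ 670 (mod 1457)
11^16 ≡ 670^2 = 448900 ≡ 144 (mod 1457)
11^32 ≡ 144^2 = 20736 ≡ 338 (mod 1457)
11^64 ≡ 338^2 = 114244 ≡ 598 (mod 1457)
11^128 ≡ 598^2 = 357604 ≡ 639 (mod 1457)
11^256 ≡ 639^2 = 408321 ≡ 361 (mod 1457)
11^512 ≡ 361^2 = 130321 ≡ 648 (mod 1457)
11^1024 ≡ 648^2 = 419904 ≡ 288 (mod 1457)
1456 = 1024 + 256 + 128 + 32 + 16 in binary powers of 2.
So 11^1456 ≡ 288 · 361 · 639 · 338 · 144 ≡ 392 (mod 1457).
Since 392 ≠ 1, base 11 is a Fermat witness: 1457 is composite.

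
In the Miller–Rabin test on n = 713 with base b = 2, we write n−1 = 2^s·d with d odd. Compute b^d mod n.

713 − 1 = 712 = 2^3 · 89, so d = 89.
2^1 ≡ 2 (mod 713)
2^2 ≡ 2^2 = 4 ≡ 4 (mod 713)
2^4 ≡ 4^2 = 16 ≡ 16 (mod 713)
2^8 ≡ 16^2 = 256 ≡ 256 (mod 713)
2^16 ≡ 256^2 = 65536 ≡ 653 (mod 713)
2^32 ≡ 653^2 = 426409 ≡ 35 (mod 713)
2^64 ≡ 35^2 = 1225 ≡ 512 (mod 713)
89 = 64 + 16 + 8 + 1 in binary powers of 2.
So 2^89 ≡ 512 · 653 · 256 · 2 ≡ 140 (mod 713).
Squaring chain: 140 → 349 → 591; never reaches −1, so base 2 is a Miller–Rabin witness that 713 is composite.

140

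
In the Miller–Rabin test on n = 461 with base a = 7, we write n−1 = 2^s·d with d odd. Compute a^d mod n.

461 − 1 = 460 = 2^2 · 115, so d = 115.
7^1 ≡ 7 (mod 461)
7^2 ≡ 7^2 = 49 ≡ 49 (mod 461)
7^4 ≡ 49^2 = 2401 ≡ 96 (mod 461)
7^8 ≡ 96^2 = 9216 ≡ 457 (mod 461)
7^16 ≡ 457^2 = 208849 ≡ 16 (mod 461)
7^32 ≡ 16^2 = 256 ≡ 256 (mod 461)
7^64 ≡ 256^2 = 65536 ≡ 74 (mod 461)
115 = 64 + 32 + 16 + 2 + 1 in binary powers of 2.
So 7^115 ≡ 74 · 256 · 16 · 49 · 7 ≡ 413 (mod 461).
Squaring chain: 413 → 460; reaches −1, so base 7 does not prove 461 composite.

413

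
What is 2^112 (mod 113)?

2^1 ≡ 2 (mod 113)
2^2 ≡ 2^2 = 4 ≡ 4 (mod 113)
2^4 ≡ 4^2 = 16 ≡ 16 (mod 113)
2^8 ≡ 16^2 = 256 ≡ 30 (mod 113)
2^16 ≡ 30^2 = 900 ≡ 109 (mod 113)
2^32 ≡ 109^2 = 11881 ≡ 16 (mod 113)
2^64 ≡ 16^2 = 256 ≡ 30 (mod 113)
112 = 64 + 32 + 16 in binary powers of 2.
So 2^112 ≡ 30 · 16 · 109 ≡ 1 (mod 113).
Since the result is 1, base 2 gives no evidence that 113 is composite.

1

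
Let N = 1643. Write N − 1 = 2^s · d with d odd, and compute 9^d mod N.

1643 − 1 = 1642 = 2^1 · 821, so d = 821.
9^1 ≡ 9 (mod 1643)
9^2 ≡ 9^2 = 81 ≡ 81 (mod 1643)
9^4 ≡ 81^2 = 6561 ≡ 1632 (mod 1643)
9^8 ≡ 1632^2 = 2663424 ≡ 121 (mod 1643)
9^16 ≡ 121^2 = 14641 ≡ 1497 (mod 1643)
9^32 ≡ 1497^2 = 2241009 ≡ 1600 (mod 1643)
9^64 ≡ 1600^2 = 2560000 ≡ 206 (mod 1643)
9^128 ≡ 206^2 = 42436 ≡ 1361 (mod 1643)
9^256 ≡ 1361^2 = 1852321 ≡ 660 (mod 1643)
9^512 ≡ 660^2 = 435600 ≡ 205 (mod 1643)
821 = 512 + 256 + 32 + 16 + 4 + 1 in binary powers of 2.
So 9^821 ≡ 205 · 660 · 1600 · 1497 · 1632 · 9 ≡ 820 (mod 1643).
Squaring chain: 820; never reaches −1, so base 9 is a Miller–Rabin witness that 1643 is composite.

820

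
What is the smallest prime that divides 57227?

57227 is odd.
Digit sum 23, not divisible by 3.
Ends in 7: not divisible by 5.
7: 57227 = 7·8175 + 2
11: 57227 = 11·5202 + 5
13: 57227 = 13·4402 + 1
17: 57227 = 17·3366 + 5
19: 57227 = 19·3011 + 18
23: 57227 = 23·2488 + 3
29: 57227 = 29·1973 + 10
31: 57227 = 31·1846 + 1
37: 57227 = 37·1546 + 25
41: 57227 = 41·1395 + 32
43: 57227 = 43·1330 + 37
47: 57227 = 47·1217 + 28
53: 57227 = 53·1079 + 40
59: 57227 = 59·969 + 56
61: 57227 = 61·938 + 9
67: 57227 = 67·854 + 9
71: 57227 = 71·806 + 1
73: 57227 = 73·783 + 68
79: 57227 = 79·724 + 31
83: 57227 = 83·689 + 40
89: 57227 = 89·643

89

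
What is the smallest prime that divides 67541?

67541 is odd.
Digit sum 23, not divisible by 3.
Ends in 1: not divisible by 5.
7: 67541 = 7·9648 + 5
11: 67541 = 11·6140 + 1
13: 67541 = 13·5195 + 6
17: 67541 = 17·3973

17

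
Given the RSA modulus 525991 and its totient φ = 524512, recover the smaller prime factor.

φ(n) = (p−1)(q−1) = n − (p+q) + 1, so p + q = 525991 − 524512 + 1 = 1480.
p and q are the roots of t² − 1480t + 525991 = 0.
Discriminant: 1480² − 4·525991 = 2190400 − 2103964 = 86436; √86436 = 294.
q = (1480 − 294)/2 = 593, p = (1480 + 294)/2 = 887.
Check: 593 · 887 = 525991.

593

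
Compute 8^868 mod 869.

8^1 ≡ 8 (mod 869)
8^2 ≡ 8^2 = 64 ≡ 64 (mod 869)
8^4 ≡ 64^2 = 4096 ≡ 620 (mod 869)
8^8 ≡ 620^2 = 384400 ≡ 302 (mod 869)
8^16 ≡ 302^2 = 91204 ≡ 828 (mod 869)
8^32 ≡ 828^2 = 685584 ≡ 812 (mod 869)
8^64 ≡ 812^2 = 659344 ≡ 642 (mod 869)
8^128 ≡ 642^2 = 412164 ≡ 258 (mod 869)
8^256 ≡ 258^2 = 66564 ≡ 520 (mod 869)
8^512 ≡ 520^2 = 270400 ≡ 141 (mod 869)
868 = 512 + 256 + 64 + 32 + 4 in binary powers of 2.
So 8^868 ≡ 141 · 520 · 642 · 812 · 620 ≡ 368 (mod 869).
Since 368 ≠ 1, base 8 is a Fermat witness: 869 is composite.

368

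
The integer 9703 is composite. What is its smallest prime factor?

9703 is odd.
Digit sum 19, not divisible by 3.
Ends in 3: not divisible by 5.
7: 9703 = 7·1386 + 1
11: 9703 = 11·882 + 1
13: 9703 = 13·746 + 5
17: 9703 = 17·570 + 13
19: 9703 = 19·510 + 13
23: 9703 = 23·421 + 20
29: 9703 = 29·334 + 17
31: 9703 = 31·313

31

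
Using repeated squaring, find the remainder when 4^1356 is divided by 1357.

685

4^1 ≡ 4 (mod 1357)
4^2 ≡ 4^2 = 16 ≡ 16 (mod 1357)
4^4 ≡ 16^2 = 256 ≡ 256 (mod 1357)
4^8 ≡ 256^2 = 65536 ≡ 400 (mod 1357)
4^16 ≡ 400^2 = 160000 ≡ 1231 (mod 1357)
4^32 ≡ 1231^2 = 1515361 ≡ 949 (mod 1357)
4^64 ≡ 949^2 = 900601 ≡ 910 (mod 1357)
4^128 ≡ 910^2 = 828100 ≡ 330 (mod 1357)
4^256 ≡ 330^2 = 108900 ≡ 340 (mod 1357)
4^512 ≡ 340^2 = 115600 ≡ 255 (mod 1357)
4^1024 ≡ 255^2 = 65025 ≡ 1246 (mod 1357)
1356 = 1024 + 256 + 64 + 8 + 4 in binary powers of 2.
So 4^1356 ≡ 1246 · 340 · 910 · 400 · 256 ≡ 685 (mod 1357).
Since 685 ≠ 1, base 4 is a Fermat witness: 1357 is composite.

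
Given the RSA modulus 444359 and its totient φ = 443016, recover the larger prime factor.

φ(n) = (p−1)(q−1) = n − (p+q) + 1, so p + q = 444359 − 443016 + 1 = 1344.
p and q are the roots of t² − 1344t + 444359 = 0.
Discriminant: 1344² − 4·444359 = 1806336 − 1777436 = 28900; √28900 = 170.
q = (1344 − 170)/2 = 587, p = (1344 + 170)/2 = 757.
Check: 587 · 757 = 444359.

757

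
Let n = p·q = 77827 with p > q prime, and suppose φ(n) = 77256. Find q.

φ(n) = (p−1)(q−1) = n − (p+q) + 1, so p + q = 77827 − 77256 + 1 = 572.
p and q are the roots of t² − 572t + 77827 = 0.
Discriminant: 572² − 4·77827 = 327184 − 311308 = 15876; √15876 = 126.
q = (572 − 126)/2 = 223, p = (572 + 126)/2 = 349.
Check: 223 · 349 = 77827.

223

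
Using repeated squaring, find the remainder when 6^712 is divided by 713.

87

6^1 ≡ 6 (mod 713)
6^2 ≡ 6^2 = 36 ≡ 36 (mod 713)
6^4 ≡ 36^2 = 1296 ≡ 583 (mod 713)
6^8 ≡ 583^2 = 339889 ≡ 501 (mod 713)
6^16 ≡ 501^2 = 251001 ≡ 25 (mod 713)
6^32 ≡ 25^2 = 625 ≡ 625 (mod 713)
6^64 ≡ 625^2 = 390625 ≡ 614 (mod 713)
6^128 ≡ 614^2 = 376996 ≡ 532 (mod 713)
6^256 ≡ 532^2 = 283024 ≡ 676 (mod 713)
6^512 ≡ 676^2 = 456976 ≡ 656 (mod 713)
712 = 512 + 128 + 64 + 8 in binary powers of 2.
So 6^712 ≡ 656 · 532 · 614 · 501 ≡ 87 (mod 713).
Since 87 ≠ 1, base 6 is a Fermat witness: 713 is composite.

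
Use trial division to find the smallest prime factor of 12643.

47

12643 is odd.
Digit sum 16, not divisible by 3.
Ends in 3: not divisible by 5.
7: 12643 = 7·1806 + 1
11: 12643 = 11·1149 + 4
13: 12643 = 13·972 + 7
17: 12643 = 17·743 + 12
19: 12643 = 19·665 + 8
23: 12643 = 23·549 + 16
29: 12643 = 29·435 + 28
31: 12643 = 31·407 + 26
37: 12643 = 37·341 + 26
41: 12643 = 41·308 + 15
43: 12643 = 43·294 + 1
47: 12643 = 47·269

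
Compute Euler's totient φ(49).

Factor: 49 = 7^2.
φ(49) = 7^1·(7−1) = 42.

42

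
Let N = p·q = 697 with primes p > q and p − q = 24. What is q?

17

Since p = q + 24, we have 697 = q(q + 24), so q² + 24q − 697 = 0.
Discriminant: 24² + 4·697 = 576 + 2788 = 3364; √3364 = 58.
q = (−24 + 58)/2 = 17, and p = q + 24 = 41.
Check: 17 · 41 = 697.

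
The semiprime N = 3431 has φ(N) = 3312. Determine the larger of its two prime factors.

73

φ(n) = (p−1)(q−1) = n − (p+q) + 1, so p + q = 3431 − 3312 + 1 = 120.
p and q are the roots of t² − 120t + 3431 = 0.
Discriminant: 120² − 4·3431 = 14400 − 13724 = 676; √676 = 26.
q = (120 − 26)/2 = 47, p = (120 + 26)/2 = 73.
Check: 47 · 73 = 3431.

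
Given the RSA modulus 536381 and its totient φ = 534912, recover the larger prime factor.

797

φ(n) = (p−1)(q−1) = n − (p+q) + 1, so p + q = 536381 − 534912 + 1 = 1470.
p and q are the roots of t² − 1470t + 536381 = 0.
Discriminant: 1470² − 4·536381 = 2160900 − 2145524 = 15376; √15376 = 124.
q = (1470 − 124)/2 = 673, p = (1470 + 124)/2 = 797.
Check: 673 · 797 = 536381.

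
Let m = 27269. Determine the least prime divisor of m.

11

27269 is odd.
Digit sum 26, not divisible by 3.
Ends in 9: not divisible by 5.
7: 27269 = 7·3895 + 4
11: 27269 = 11·2479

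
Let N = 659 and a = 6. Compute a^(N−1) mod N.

6^1 ≡ 6 (mod 659)
6^2 ≡ 6^2 = 36 ≡ 36 (mod 659)
6^4 ≡ 36^2 = 1296 ≡ 637 (mod 659)
6^8 ≡ 637^2 = 405769 ≡ 484 (mod 659)
6^16 ≡ 484^2 = 234256 ≡ 311 (mod 659)
6^32 ≡ 311^2 = 96721 ≡ 507 (mod 659)
6^64 ≡ 507^2 = 257049 ≡ 39 (mod 659)
6^128 ≡ 39^2 = 1521 ≡ 203 (mod 659)
6^256 ≡ 203^2 = 41209 ≡ 351 (mod 659)
6^512 ≡ 351^2 = 123201 ≡ 627 (mod 659)
658 = 512 + 128 + 16 + 2 in binary powers of 2.
So 6^658 ≡ 627 · 203 · 311 · 36 ≡ 1 (mod 659).
Since the result is 1, base 6 gives no evidence that 659 is composite.

1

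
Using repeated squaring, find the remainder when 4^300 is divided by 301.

4^1 ≡ 4 (mod 301)
4^2 ≡ 4^2 = 16 ≡ 16 (mod 301)
4^4 ≡ 16^2 = 256 ≡ 256 (mod 301)
4^8 ≡ 256^2 = 65536 ≡ 219 (mod 301)
4^16 ≡ 219^2 = 47961 ≡ 102 (mod 301)
4^32 ≡ 102^2 = 10404 ≡ 170 (mod 301)
4^64 ≡ 170^2 = 28900 ≡ 4 (mod 301)
4^128 ≡ 4^2 = 16 ≡ 16 (mod 301)
4^256 ≡ 16^2 = 256 ≡ 256 (mod 301)
300 = 256 + 32 + 8 + 4 in binary powers of 2.
So 4^300 ≡ 256 · 170 · 219 · 256 ≡ 183 (mod 301).
Since 183 ≠ 1, base 4 is a Fermat witness: 301 is composite.

183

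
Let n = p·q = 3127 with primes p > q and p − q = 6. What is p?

59

Since p = q + 6, we have 3127 = q(q + 6), so q² + 6q − 3127 = 0.
Discriminant: 6² + 4·3127 = 36 + 12508 = 12544; √12544 = 112.
q = (−6 + 112)/2 = 53, and p = q + 6 = 59.
Check: 53 · 59 = 3127.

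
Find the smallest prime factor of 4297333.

4297333 is odd.
Digit sum 31, not divisible by 3.
Ends in 3: not divisible by 5.
7: 4297333 = 7·613904 + 5
11: 4297333 = 11·390666 + 7
13: 4297333 = 13·330564 + 1
17: 4297333 = 17·252784 + 5
19: 4297333 = 19·226175 + 8
23: 4297333 = 23·186840 + 13
29: 4297333 = 29·148183 + 26
31: 4297333 = 31·138623 + 20
37: 4297333 = 37·116144 + 5
41: 4297333 = 41·104813

41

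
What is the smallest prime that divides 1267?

1267 is odd.
Digit sum 16, not divisible by 3.
Ends in 7: not divisible by 5.
7: 1267 = 7·181

7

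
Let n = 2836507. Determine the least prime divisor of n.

53

2836507 is odd.
Digit sum 31, not divisible by 3.
Ends in 7: not divisible by 5.
7: 2836507 = 7·405215 + 2
11: 2836507 = 11·257864 + 3
13: 2836507 = 13·218192 + 11
17: 2836507 = 17·166853 + 6
19: 2836507 = 19·149289 + 16
23: 2836507 = 23·123326 + 9
29: 2836507 = 29·97810 + 17
31: 2836507 = 31·91500 + 7
37: 2836507 = 37·76662 + 13
41: 2836507 = 41·69183 + 4
43: 2836507 = 43·65965 + 12
47: 2836507 = 47·60351 + 10
53: 2836507 = 53·53519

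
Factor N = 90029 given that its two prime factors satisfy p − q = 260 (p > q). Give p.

Since p = q + 260, we have 90029 = q(q + 260), so q² + 260q − 90029 = 0.
Discriminant: 260² + 4·90029 = 67600 + 360116 = 427716; √427716 = 654.
q = (−260 + 654)/2 = 197, and p = q + 260 = 457.
Check: 197 · 457 = 90029.

457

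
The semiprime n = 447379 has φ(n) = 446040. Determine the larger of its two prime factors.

φ(n) = (p−1)(q−1) = n − (p+q) + 1, so p + q = 447379 − 446040 + 1 = 1340.
p and q are the roots of t² − 1340t + 447379 = 0.
Discriminant: 1340² − 4·447379 = 1795600 − 1789516 = 6084; √6084 = 78.
q = (1340 − 78)/2 = 631, p = (1340 + 78)/2 = 709.
Check: 631 · 709 = 447379.

709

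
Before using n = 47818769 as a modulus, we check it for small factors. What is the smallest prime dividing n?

97

47818769 is odd.
Digit sum 50, not divisible by 3.
Ends in 9: not divisible by 5.
7: 47818769 = 7·6831252 + 5
11: 47818769 = 11·4347160 + 9
13: 47818769 = 13·3678366 + 11
17: 47818769 = 17·2812868 + 13
19: 47818769 = 19·2516777 + 6
23: 47818769 = 23·2079076 + 21
29: 47818769 = 29·1648923 + 2
31: 47818769 = 31·1542540 + 29
37: 47818769 = 37·1292399 + 6
41: 47818769 = 41·1166311 + 18
43: 47818769 = 43·1112064 + 17
47: 47818769 = 47·1017420 + 29
53: 47818769 = 53·902240 + 49
59: 47818769 = 59·810487 + 36
61: 47818769 = 61·783914 + 15
67: 47818769 = 67·713712 + 65
71: 47818769 = 71·673503 + 56
73: 47818769 = 73·655051 + 46
79: 47818769 = 79·605300 + 69
83: 47818769 = 83·576129 + 62
89: 47818769 = 89·537289 + 48
97: 47818769 = 97·492977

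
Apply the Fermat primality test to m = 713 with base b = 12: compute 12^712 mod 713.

12^1 ≡ 12 (mod 713)
12^2 ≡ 12^2 = 144 ≡ 144 (mod 713)
12^4 ≡ 144^2 = 20736 ≡ 59 (mod 713)
12^8 ≡ 59^2 = 3481 ≡ 629 (mod 713)
12^16 ≡ 629^2 = 395641 ≡ 639 (mod 713)
12^32 ≡ 639^2 = 408321 ≡ 485 (mod 713)
12^64 ≡ 485^2 = 235225 ≡ 648 (mod 713)
12^128 ≡ 648^2 = 419904 ≡ 660 (mod 713)
12^256 ≡ 660^2 = 435600 ≡ 670 (mod 713)
12^512 ≡ 670^2 = 448900 ≡ 423 (mod 713)
712 = 512 + 128 + 64 + 8 in binary powers of 2.
So 12^712 ≡ 423 · 660 · 648 · 629 ≡ 100 (mod 713).
Since 100 ≠ 1, base 12 is a Fermat witness: 713 is composite.

100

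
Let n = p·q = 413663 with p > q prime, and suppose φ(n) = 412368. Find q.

569

φ(n) = (p−1)(q−1) = n − (p+q) + 1, so p + q = 413663 − 412368 + 1 = 1296.
p and q are the roots of t² − 1296t + 413663 = 0.
Discriminant: 1296² − 4·413663 = 1679616 − 1654652 = 24964; √24964 = 158.
q = (1296 − 158)/2 = 569, p = (1296 + 158)/2 = 727.
Check: 569 · 727 = 413663.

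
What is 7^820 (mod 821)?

7^1 ≡ 7 (mod 821)
7^2 ≡ 7^2 = 49 ≡ 49 (mod 821)
7^4 ≡ 49^2 = 2401 ≡ 759 (mod 821)
7^8 ≡ 759^2 = 576081 ≡ 560 (mod 821)
7^16 ≡ 560^2 = 313600 ≡ 799 (mod 821)
7^32 ≡ 799^2 = 638401 ≡ 484 (mod 821)
7^64 ≡ 484^2 = 234256 ≡ 271 (mod 821)
7^128 ≡ 271^2 = 73441 ≡ 372 (mod 821)
7^256 ≡ 372^2 = 138384 ≡ 456 (mod 821)
7^512 ≡ 456^2 = 207936 ≡ 223 (mod 821)
820 = 512 + 256 + 32 + 16 + 4 in binary powers of 2.
So 7^820 ≡ 223 · 456 · 484 · 799 · 759 ≡ 1 (mod 821).
Since the result is 1, base 7 gives no evidence that 821 is composite.

1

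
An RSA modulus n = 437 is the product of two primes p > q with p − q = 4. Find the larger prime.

Since p = q + 4, we have 437 = q(q + 4), so q² + 4q − 437 = 0.
Discriminant: 4² + 4·437 = 16 + 1748 = 1764; √1764 = 42.
q = (−4 + 42)/2 = 19, and p = q + 4 = 23.
Check: 19 · 23 = 437.

23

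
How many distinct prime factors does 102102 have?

102102 = 2 · 51051
51051 = 3 · 17017
17017 = 7 · 2431
2431 = 11 · 221
221 = 13 · 17
102102 = 2 · 3 · 7 · 11 · 13 · 17, which has 6 distinct prime factors.

6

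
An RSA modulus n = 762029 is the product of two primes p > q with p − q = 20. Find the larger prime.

883

Since p = q + 20, we have 762029 = q(q + 20), so q² + 20q − 762029 = 0.
Discriminant: 20² + 4·762029 = 400 + 3048116 = 3048516; √3048516 = 1746.
q = (−20 + 1746)/2 = 863, and p = q + 20 = 883.
Check: 863 · 883 = 762029.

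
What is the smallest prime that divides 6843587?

59

6843587 is odd.
Digit sum 41, not divisible by 3.
Ends in 7: not divisible by 5.
7: 6843587 = 7·977655 + 2
11: 6843587 = 11·622144 + 3
13: 6843587 = 13·526429 + 10
17: 6843587 = 17·402563 + 16
19: 6843587 = 19·360188 + 15
23: 6843587 = 23·297547 + 6
29: 6843587 = 29·235985 + 22
31: 6843587 = 31·220760 + 27
37: 6843587 = 37·184961 + 30
41: 6843587 = 41·166916 + 31
43: 6843587 = 43·159153 + 8
47: 6843587 = 47·145608 + 11
53: 6843587 = 53·129124 + 15
59: 6843587 = 59·115993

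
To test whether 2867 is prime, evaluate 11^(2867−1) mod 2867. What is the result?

11^1 ≡ 11 (mod 2867)
11^2 ≡ 11^2 = 121 ≡ 121 (mod 2867)
11^4 ≡ 121^2 = 14641 ≡ 306 (mod 2867)
11^8 ≡ 306^2 = 93636 ≡ 1892 (mod 2867)
11^16 ≡ 1892^2 = 3579664 ≡ 1648 (mod 2867)
11^32 ≡ 1648^2 = 2715904 ≡ 855 (mod 2867)
11^64 ≡ 855^2 = 731025 ≡ 2807 (mod 2867)
11^128 ≡ 2807^2 = 7879249 ≡ 733 (mod 2867)
11^256 ≡ 733^2 = 537289 ≡ 1160 (mod 2867)
11^512 ≡ 1160^2 = 1345600 ≡ 977 (mod 2867)
11^1024 ≡ 977^2 = 954529 ≡ 2685 (mod 2867)
11^2048 ≡ 2685^2 = 7209225 ≡ 1587 (mod 2867)
2866 = 2048 + 512 + 256 + 32 + 16 + 2 in binary powers of 2.
So 11^2866 ≡ 1587 · 977 · 1160 · 855 · 1648 · 121 ≡ 914 (mod 2867).
Since 914 ≠ 1, base 11 is a Fermat witness: 2867 is composite.

914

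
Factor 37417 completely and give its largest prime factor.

37417 = 17 · 2201
2201 = 31 · 71
71 is prime.
So 37417 = 17 · 31 · 71; the largest prime factor is 71.

71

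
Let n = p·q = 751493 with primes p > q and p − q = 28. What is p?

881

Since p = q + 28, we have 751493 = q(q + 28), so q² + 28q − 751493 = 0.
Discriminant: 28² + 4·751493 = 784 + 3005972 = 3006756; √3006756 = 1734.
q = (−28 + 1734)/2 = 853, and p = q + 28 = 881.
Check: 853 · 881 = 751493.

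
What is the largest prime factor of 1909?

1909 = 23 · 83
83 is prime.
So 1909 = 23 · 83; the largest prime factor is 83.

83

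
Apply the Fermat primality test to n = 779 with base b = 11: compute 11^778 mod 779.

11^1 ≡ 11 (mod 779)
11^2 ≡ 11^2 = 121 ≡ 121 (mod 779)
11^4 ≡ 121^2 = 14641 ≡ 619 (mod 779)
11^8 ≡ 619^2 = 383161 ≡ 672 (mod 779)
11^16 ≡ 672^2 = 451584 ≡ 543 (mod 779)
11^32 ≡ 543^2 = 294849 ≡ 387 (mod 779)
11^64 ≡ 387^2 = 149769 ≡ 201 (mod 779)
11^128 ≡ 201^2 = 40401 ≡ 672 (mod 779)
11^256 ≡ 672^2 = 451584 ≡ 543 (mod 779)
11^512 ≡ 543^2 = 294849 ≡ 387 (mod 779)
778 = 512 + 256 + 8 + 2 in binary powers of 2.
So 11^778 ≡ 387 · 543 · 672 · 121 ≡ 144 (mod 779).
Since 144 ≠ 1, base 11 is a Fermat witness: 779 is composite.

144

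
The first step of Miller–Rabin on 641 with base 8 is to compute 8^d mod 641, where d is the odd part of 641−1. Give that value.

77

641 − 1 = 640 = 2^7 · 5, so d = 5.
8^1 ≡ 8 (mod 641)
8^2 ≡ 8^2 = 64 ≡ 64 (mod 641)
8^4 ≡ 64^2 = 4096 ≡ 250 (mod 641)
5 = 4 + 1 in binary powers of 2.
So 8^5 ≡ 250 · 8 ≡ 77 (mod 641).
Squaring chain: 77 → 160 → 601 → 318 → 487 → 640 → 1; reaches −1, so base 8 does not prove 641 composite.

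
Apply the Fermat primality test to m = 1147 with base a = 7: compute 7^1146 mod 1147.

7^1 ≡ 7 (mod 1147)
7^2 ≡ 7^2 = 49 ≡ 49 (mod 1147)
7^4 ≡ 49^2 = 2401 ≡ 107 (mod 1147)
7^8 ≡ 107^2 = 11449 ≡ 1126 (mod 1147)
7^16 ≡ 1126^2 = 1267876 ≡ 441 (mod 1147)
7^32 ≡ 441^2 = 194481 ≡ 638 (mod 1147)
7^64 ≡ 638^2 = 407044 ≡ 1006 (mod 1147)
7^128 ≡ 1006^2 = 1012036 ≡ 382 (mod 1147)
7^256 ≡ 382^2 = 145924 ≡ 255 (mod 1147)
7^512 ≡ 255^2 = 65025 ≡ 793 (mod 1147)
7^1024 ≡ 793^2 = 628849 ≡ 293 (mod 1147)
1146 = 1024 + 64 + 32 + 16 + 8 + 2 in binary powers of 2.
So 7^1146 ≡ 293 · 1006 · 638 · 441 · 1126 · 49 ≡ 1120 (mod 1147).
Since 1120 ≠ 1, base 7 is a Fermat witness: 1147 is composite.

1120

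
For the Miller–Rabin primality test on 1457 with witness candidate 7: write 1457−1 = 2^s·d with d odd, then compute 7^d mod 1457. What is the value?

1457 − 1 = 1456 = 2^4 · 91, so d = 91.
7^1 ≡ 7 (mod 1457)
7^2 ≡ 7^2 = 49 ≡ 49 (mod 1457)
7^4 ≡ 49^2 = 2401 ≡ 944 (mod 1457)
7^8 ≡ 944^2 = 891136 ≡ 909 (mod 1457)
7^16 ≡ 909^2 = 826281 ≡ 162 (mod 1457)
7^32 ≡ 162^2 = 26244 ≡ 18 (mod 1457)
7^64 ≡ 18^2 = 324 ≡ 324 (mod 1457)
91 = 64 + 16 + 8 + 2 + 1 in binary powers of 2.
So 7^91 ≡ 324 · 162 · 909 · 49 · 7 ≡ 1061 (mod 1457).
Squaring chain: 1061 → 917 → 200 → 661; never reaches −1, so base 7 is a Miller–Rabin witness that 1457 is composite.

1061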